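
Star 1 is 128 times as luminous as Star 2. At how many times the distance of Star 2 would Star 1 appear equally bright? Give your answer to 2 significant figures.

Equal flux requires L_1/d_1² = L_2/d_2², so d_1/d_2 = √(L_1/L_2)
= √(128) = 11.31.

11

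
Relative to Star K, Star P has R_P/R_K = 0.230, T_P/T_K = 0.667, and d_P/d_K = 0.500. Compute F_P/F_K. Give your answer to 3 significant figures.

0.0419

L_P/L_K = (R_P/R_K)²(T_P/T_K)⁴ = (0.230)² × (0.667)⁴ = 0.01047.
F_P/F_K = (L_P/L_K)/(d_P/d_K)² = 0.01047 / (0.500)² = 0.04188.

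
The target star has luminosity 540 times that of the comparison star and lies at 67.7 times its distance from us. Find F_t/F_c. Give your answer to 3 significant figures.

F = L/(4πd²), so F_t/F_c = (L_t/L_c) / (d_t/d_c)²
= 540 / (67.7)² = 540 / 4583 = 0.1178.

0.118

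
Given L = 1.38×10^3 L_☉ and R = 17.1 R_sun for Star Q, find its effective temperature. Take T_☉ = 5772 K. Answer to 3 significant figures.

T/T_☉ = (L/L_☉)^(1/4) / (R/R_☉)^(1/2)
T = 5772 × (1.38×10^3)^(1/4) / √(17.1) = 5772 × 6.095 / 4.135 = 8507 K.

8.51×10^3 K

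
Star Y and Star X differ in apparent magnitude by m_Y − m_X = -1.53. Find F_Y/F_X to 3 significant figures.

4.09

F_Y/F_X = 10^(−(m_Y − m_X)/2.5) = 10^(1.53/2.5) = 10^0.612 = 4.093.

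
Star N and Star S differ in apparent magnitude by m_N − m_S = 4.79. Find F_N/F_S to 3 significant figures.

F_N/F_S = 10^(−(m_N − m_S)/2.5) = 10^(-4.79/2.5) = 10^-1.916 = 0.01213.

0.0121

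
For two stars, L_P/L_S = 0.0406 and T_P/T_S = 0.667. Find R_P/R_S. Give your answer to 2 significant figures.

0.45

L ∝ R²T⁴ gives R ∝ √L / T², so
R_P/R_S = √(0.0406) / (0.667)² = 0.2015 / 0.4449 = 0.4529.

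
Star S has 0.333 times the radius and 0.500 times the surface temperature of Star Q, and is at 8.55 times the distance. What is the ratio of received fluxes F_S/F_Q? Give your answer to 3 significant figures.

L_S/L_Q = (R_S/R_Q)²(T_S/T_Q)⁴ = (0.333)² × (0.500)⁴ = 0.006931.
F_S/F_Q = (L_S/L_Q)/(d_S/d_Q)² = 0.006931 / (8.55)² = 9.481×10^-5.

9.48×10^-5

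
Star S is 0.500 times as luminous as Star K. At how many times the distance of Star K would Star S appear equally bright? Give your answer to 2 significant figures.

0.71

Equal flux requires L_S/d_S² = L_K/d_K², so d_S/d_K = √(L_S/L_K)
= √(0.500) = 0.7071.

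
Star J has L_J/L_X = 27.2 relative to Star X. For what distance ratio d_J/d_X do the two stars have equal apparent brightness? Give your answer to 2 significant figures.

5.2

Equal flux requires L_J/d_J² = L_X/d_X², so d_J/d_X = √(L_J/L_X)
= √(27.2) = 5.215.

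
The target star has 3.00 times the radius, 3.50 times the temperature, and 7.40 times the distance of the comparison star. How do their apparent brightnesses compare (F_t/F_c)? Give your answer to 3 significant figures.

24.7

L_t/L_c = (R_t/R_c)²(T_t/T_c)⁴ = (3.00)² × (3.50)⁴ = 1351.
F_t/F_c = (L_t/L_c)/(d_t/d_c)² = 1351 / (7.40)² = 24.66.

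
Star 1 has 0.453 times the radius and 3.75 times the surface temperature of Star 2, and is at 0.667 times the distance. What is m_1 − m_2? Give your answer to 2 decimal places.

-4.90

L_1/L_2 = (0.453)²(3.75)⁴ = 40.58.
F_1/F_2 = (L_1/L_2)/(d_1/d_2)² = 40.58/0.4449 = 91.22.
m_1 − m_2 = −2.5 log₁₀(91.22) = -4.90.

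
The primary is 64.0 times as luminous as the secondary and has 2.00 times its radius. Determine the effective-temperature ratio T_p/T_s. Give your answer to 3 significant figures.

L ∝ R²T⁴ gives T ∝ (L/R²)^(1/4), so
T_p/T_s = (64.0 / 2.00²)^(1/4) = (16.00)^(1/4) = 2.000.

2.00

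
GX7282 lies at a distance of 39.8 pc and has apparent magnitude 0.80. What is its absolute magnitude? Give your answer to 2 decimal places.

M = m − 5 log₁₀(d/10 pc) = 0.80 − 5 log₁₀(39.8/10)
  = 0.80 − 5 × 0.600 = 0.80 − 3.00 = -2.20.

-2.20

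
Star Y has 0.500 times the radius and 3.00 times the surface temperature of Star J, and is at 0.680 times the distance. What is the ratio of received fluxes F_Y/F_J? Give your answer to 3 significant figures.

43.8

L_Y/L_J = (R_Y/R_J)²(T_Y/T_J)⁴ = (0.500)² × (3.00)⁴ = 20.25.
F_Y/F_J = (L_Y/L_J)/(d_Y/d_J)² = 20.25 / (0.680)² = 43.79.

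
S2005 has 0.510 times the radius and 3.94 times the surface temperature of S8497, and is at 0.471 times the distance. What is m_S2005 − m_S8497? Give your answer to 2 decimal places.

-6.13

L_S2005/L_S8497 = (0.510)²(3.94)⁴ = 62.68.
F_S2005/F_S8497 = (L_S2005/L_S8497)/(d_S2005/d_S8497)² = 62.68/0.2218 = 282.5.
m_S2005 − m_S8497 = −2.5 log₁₀(282.5) = -6.13.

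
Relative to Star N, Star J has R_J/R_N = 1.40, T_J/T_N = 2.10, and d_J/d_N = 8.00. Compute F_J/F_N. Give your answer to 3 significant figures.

L_J/L_N = (R_J/R_N)²(T_J/T_N)⁴ = (1.40)² × (2.10)⁴ = 38.12.
F_J/F_N = (L_J/L_N)/(d_J/d_N)² = 38.12 / (8.00)² = 0.5956.

0.596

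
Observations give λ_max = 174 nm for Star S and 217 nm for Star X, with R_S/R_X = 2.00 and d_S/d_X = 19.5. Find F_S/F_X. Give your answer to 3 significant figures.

Wien's law: T_S/T_X = λ_X/λ_S = 217/174 = 1.247.
L_S/L_X = (R_S/R_X)²(T_S/T_X)⁴ = (2.00)²(1.247)⁴ = 9.676.
F_S/F_X = (L_S/L_X)/(d_S/d_X)² = 9.676/(19.5)² = 0.02545.

0.0254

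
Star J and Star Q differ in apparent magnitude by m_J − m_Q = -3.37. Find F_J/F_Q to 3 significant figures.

F_J/F_Q = 10^(−(m_J − m_Q)/2.5) = 10^(3.37/2.5) = 10^1.348 = 22.28.

22.3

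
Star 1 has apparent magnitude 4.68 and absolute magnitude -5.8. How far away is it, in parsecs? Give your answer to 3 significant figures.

m − M = 5 log₁₀(d/10 pc)
4.68 − (-5.8) = 10.48 = 5 log₁₀(d/10)
d = 10 × 10^(10.48/5) = 10 × 10^2.096 = 1247 pc.

1.25×10^3 pc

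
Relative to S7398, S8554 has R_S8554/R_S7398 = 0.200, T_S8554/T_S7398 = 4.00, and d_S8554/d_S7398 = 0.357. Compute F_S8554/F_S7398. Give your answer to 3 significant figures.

80.3

L_S8554/L_S7398 = (R_S8554/R_S7398)²(T_S8554/T_S7398)⁴ = (0.200)² × (4.00)⁴ = 10.24.
F_S8554/F_S7398 = (L_S8554/L_S7398)/(d_S8554/d_S7398)² = 10.24 / (0.357)² = 80.35.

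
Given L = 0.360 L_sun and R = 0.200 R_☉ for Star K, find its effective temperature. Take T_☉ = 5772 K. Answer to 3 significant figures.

1.00×10^4 K

T/T_☉ = (L/L_☉)^(1/4) / (R/R_☉)^(1/2)
T = 5772 × (0.360)^(1/4) / √(0.200) = 5772 × 0.7746 / 0.4472 = 9997 K.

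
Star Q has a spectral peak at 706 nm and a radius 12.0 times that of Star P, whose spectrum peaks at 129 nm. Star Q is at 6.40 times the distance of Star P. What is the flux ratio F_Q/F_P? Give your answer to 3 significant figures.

0.00392

Wien's law: T_Q/T_P = λ_P/λ_Q = 129/706 = 0.1827.
L_Q/L_P = (R_Q/R_P)²(T_Q/T_P)⁴ = (12.0)²(0.1827)⁴ = 0.1605.
F_Q/F_P = (L_Q/L_P)/(d_Q/d_P)² = 0.1605/(6.40)² = 0.003919.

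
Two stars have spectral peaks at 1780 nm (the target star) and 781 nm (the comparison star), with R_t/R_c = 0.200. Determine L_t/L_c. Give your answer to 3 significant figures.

Wien's law gives T ∝ 1/λ_max, so T_t/T_c = λ_c/λ_t = 781/1780 = 0.4388.
Then L ∝ R²T⁴ gives L_t/L_c = (0.200)² × (0.4388)⁴ = 0.04000 × 0.03706 = 0.001482.

0.00148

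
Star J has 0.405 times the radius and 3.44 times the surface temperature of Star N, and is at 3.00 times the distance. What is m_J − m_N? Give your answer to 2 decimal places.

-1.02

L_J/L_N = (0.405)²(3.44)⁴ = 22.97.
F_J/F_N = (L_J/L_N)/(d_J/d_N)² = 22.97/9.000 = 2.552.
m_J − m_N = −2.5 log₁₀(2.552) = -1.02.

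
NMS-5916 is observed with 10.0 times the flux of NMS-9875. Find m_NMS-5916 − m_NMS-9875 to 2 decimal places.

-2.50

m_NMS-5916 − m_NMS-9875 = −2.5 log₁₀(F_NMS-5916/F_NMS-9875) = −2.5 log₁₀(10.0) = −2.5 × (1.000) = -2.500.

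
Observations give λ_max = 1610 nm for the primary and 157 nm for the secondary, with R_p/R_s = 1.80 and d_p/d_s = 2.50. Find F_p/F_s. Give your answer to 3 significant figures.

4.69×10^-5

Wien's law: T_p/T_s = λ_s/λ_p = 157/1610 = 0.09752.
L_p/L_s = (R_p/R_s)²(T_p/T_s)⁴ = (1.80)²(0.09752)⁴ = 2.930×10^-4.
F_p/F_s = (L_p/L_s)/(d_p/d_s)² = 2.930×10^-4/(2.50)² = 4.688×10^-5.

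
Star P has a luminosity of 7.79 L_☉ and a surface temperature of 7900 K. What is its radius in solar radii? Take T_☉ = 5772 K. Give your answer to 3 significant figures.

R/R_☉ = √(L/L_☉) / (T/T_☉)² = √(7.79) / (1.369)²
       = 2.791 / 1.873 = 1.490.

1.49 solar radii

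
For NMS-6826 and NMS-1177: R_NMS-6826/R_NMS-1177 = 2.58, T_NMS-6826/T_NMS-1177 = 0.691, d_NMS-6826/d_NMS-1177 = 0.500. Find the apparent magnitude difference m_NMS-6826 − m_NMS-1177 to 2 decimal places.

L_NMS-6826/L_NMS-1177 = (2.58)²(0.691)⁴ = 1.518.
F_NMS-6826/F_NMS-1177 = (L_NMS-6826/L_NMS-1177)/(d_NMS-6826/d_NMS-1177)² = 1.518/0.2500 = 6.070.
m_NMS-6826 − m_NMS-1177 = −2.5 log₁₀(6.070) = -1.96.

-1.96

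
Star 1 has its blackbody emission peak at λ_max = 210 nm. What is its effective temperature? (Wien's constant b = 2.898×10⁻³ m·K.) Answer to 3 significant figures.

T = b/λ_max = 2.898×10⁻³ / (210×10⁻⁹) = 1.380×10^4 K.

1.38×10^4 K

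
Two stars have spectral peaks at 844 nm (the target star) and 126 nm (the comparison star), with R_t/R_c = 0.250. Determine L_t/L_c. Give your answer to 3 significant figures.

3.10×10^-5

Wien's law gives T ∝ 1/λ_max, so T_t/T_c = λ_c/λ_t = 126/844 = 0.1493.
Then L ∝ R²T⁴ gives L_t/L_c = (0.250)² × (0.1493)⁴ = 0.06250 × 4.967×10^-4 = 3.105×10^-5.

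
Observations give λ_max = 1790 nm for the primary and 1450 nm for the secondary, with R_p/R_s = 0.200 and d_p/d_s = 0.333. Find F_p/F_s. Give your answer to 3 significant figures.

0.155

Wien's law: T_p/T_s = λ_s/λ_p = 1450/1790 = 0.8101.
L_p/L_s = (R_p/R_s)²(T_p/T_s)⁴ = (0.200)²(0.8101)⁴ = 0.01722.
F_p/F_s = (L_p/L_s)/(d_p/d_s)² = 0.01722/(0.333)² = 0.1553.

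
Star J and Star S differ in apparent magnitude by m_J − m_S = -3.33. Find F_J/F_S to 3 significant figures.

21.5

F_J/F_S = 10^(−(m_J − m_S)/2.5) = 10^(3.33/2.5) = 10^1.332 = 21.48.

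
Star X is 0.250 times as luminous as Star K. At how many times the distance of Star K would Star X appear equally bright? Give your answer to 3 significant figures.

0.500

Equal flux requires L_X/d_X² = L_K/d_K², so d_X/d_K = √(L_X/L_K)
= √(0.250) = 0.5000.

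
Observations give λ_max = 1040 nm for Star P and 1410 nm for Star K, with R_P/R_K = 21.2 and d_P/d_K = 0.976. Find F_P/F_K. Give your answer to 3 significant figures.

1.59×10^3

Wien's law: T_P/T_K = λ_K/λ_P = 1410/1040 = 1.356.
L_P/L_K = (R_P/R_K)²(T_P/T_K)⁴ = (21.2)²(1.356)⁴ = 1519.
F_P/F_K = (L_P/L_K)/(d_P/d_K)² = 1519/(0.976)² = 1594.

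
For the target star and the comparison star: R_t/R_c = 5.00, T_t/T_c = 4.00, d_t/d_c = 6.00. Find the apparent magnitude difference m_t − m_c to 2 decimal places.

-5.62

L_t/L_c = (5.00)²(4.00)⁴ = 6400.
F_t/F_c = (L_t/L_c)/(d_t/d_c)² = 6400/36.00 = 177.8.
m_t − m_c = −2.5 log₁₀(177.8) = -5.62.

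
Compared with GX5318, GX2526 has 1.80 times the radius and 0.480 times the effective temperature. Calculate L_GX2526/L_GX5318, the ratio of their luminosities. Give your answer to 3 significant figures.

0.172

From the Stefan–Boltzmann law, L ∝ R²T⁴, so
L_GX2526/L_GX5318 = (R_GX2526/R_GX5318)² (T_GX2526/T_GX5318)⁴ = (1.80)² × (0.480)⁴ = 3.240 × 0.05308 = 0.1720.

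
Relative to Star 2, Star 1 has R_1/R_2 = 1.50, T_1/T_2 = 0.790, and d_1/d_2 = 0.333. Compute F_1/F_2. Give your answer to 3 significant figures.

7.90

L_1/L_2 = (R_1/R_2)²(T_1/T_2)⁴ = (1.50)² × (0.790)⁴ = 0.8764.
F_1/F_2 = (L_1/L_2)/(d_1/d_2)² = 0.8764 / (0.333)² = 7.903.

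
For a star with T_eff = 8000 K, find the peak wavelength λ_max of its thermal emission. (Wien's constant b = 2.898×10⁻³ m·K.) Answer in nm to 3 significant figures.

362 nm

λ_max = b/T = 2.898×10⁻³ / 8000 = 3.62×10^-7 m = 362.2 nm.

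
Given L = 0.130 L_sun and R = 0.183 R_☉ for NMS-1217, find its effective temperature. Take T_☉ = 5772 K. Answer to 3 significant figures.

T/T_☉ = (L/L_☉)^(1/4) / (R/R_☉)^(1/2)
T = 5772 × (0.130)^(1/4) / √(0.183) = 5772 × 0.6005 / 0.4278 = 8102 K.

8.10×10^3 K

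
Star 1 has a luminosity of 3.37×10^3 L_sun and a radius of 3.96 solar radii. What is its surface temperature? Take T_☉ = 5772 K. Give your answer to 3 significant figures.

T/T_☉ = (L/L_☉)^(1/4) / (R/R_☉)^(1/2)
T = 5772 × (3.37×10^3)^(1/4) / √(3.96) = 5772 × 7.619 / 1.990 = 2.210×10^4 K.

2.21×10^4 K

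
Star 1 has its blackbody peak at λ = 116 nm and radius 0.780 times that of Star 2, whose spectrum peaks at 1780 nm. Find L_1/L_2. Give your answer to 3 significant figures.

3.37×10^4

Wien's law gives T ∝ 1/λ_max, so T_1/T_2 = λ_2/λ_1 = 1780/116 = 15.34.
Then L ∝ R²T⁴ gives L_1/L_2 = (0.780)² × (15.34)⁴ = 0.6084 × 5.544×10^4 = 3.373×10^4.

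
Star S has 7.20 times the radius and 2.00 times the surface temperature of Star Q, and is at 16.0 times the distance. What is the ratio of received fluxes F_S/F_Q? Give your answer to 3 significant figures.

L_S/L_Q = (R_S/R_Q)²(T_S/T_Q)⁴ = (7.20)² × (2.00)⁴ = 829.4.
F_S/F_Q = (L_S/L_Q)/(d_S/d_Q)² = 829.4 / (16.0)² = 3.240.

3.24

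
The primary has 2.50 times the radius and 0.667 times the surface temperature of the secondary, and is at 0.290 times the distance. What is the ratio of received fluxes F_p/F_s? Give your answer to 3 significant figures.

14.7

L_p/L_s = (R_p/R_s)²(T_p/T_s)⁴ = (2.50)² × (0.667)⁴ = 1.237.
F_p/F_s = (L_p/L_s)/(d_p/d_s)² = 1.237 / (0.290)² = 14.71.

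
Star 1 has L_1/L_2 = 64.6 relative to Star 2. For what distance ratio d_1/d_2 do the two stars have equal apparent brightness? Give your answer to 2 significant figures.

Equal flux requires L_1/d_1² = L_2/d_2², so d_1/d_2 = √(L_1/L_2)
= √(64.6) = 8.037.

8.0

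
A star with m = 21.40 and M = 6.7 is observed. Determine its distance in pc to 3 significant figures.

m − M = 5 log₁₀(d/10 pc)
21.40 − (6.7) = 14.70 = 5 log₁₀(d/10)
d = 10 × 10^(14.70/5) = 10 × 10^2.940 = 8710 pc.

8.71×10^3 pc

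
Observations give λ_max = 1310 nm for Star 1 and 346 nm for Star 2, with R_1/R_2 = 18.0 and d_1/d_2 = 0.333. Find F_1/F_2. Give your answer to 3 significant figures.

Wien's law: T_1/T_2 = λ_2/λ_1 = 346/1310 = 0.2641.
L_1/L_2 = (R_1/R_2)²(T_1/T_2)⁴ = (18.0)²(0.2641)⁴ = 1.577.
F_1/F_2 = (L_1/L_2)/(d_1/d_2)² = 1.577/(0.333)² = 14.22.

14.2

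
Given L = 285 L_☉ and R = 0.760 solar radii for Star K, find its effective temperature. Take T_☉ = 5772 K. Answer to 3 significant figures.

T/T_☉ = (L/L_☉)^(1/4) / (R/R_☉)^(1/2)
T = 5772 × (285)^(1/4) / √(0.760) = 5772 × 4.109 / 0.8718 = 2.720×10^4 K.

2.72×10^4 K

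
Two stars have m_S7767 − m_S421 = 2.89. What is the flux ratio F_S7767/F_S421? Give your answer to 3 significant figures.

0.0698

F_S7767/F_S421 = 10^(−(m_S7767 − m_S421)/2.5) = 10^(-2.89/2.5) = 10^-1.156 = 0.06982.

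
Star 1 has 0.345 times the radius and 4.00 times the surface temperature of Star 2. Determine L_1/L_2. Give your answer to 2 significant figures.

From the Stefan–Boltzmann law, L ∝ R²T⁴, so
L_1/L_2 = (R_1/R_2)² (T_1/T_2)⁴ = (0.345)² × (4.00)⁴ = 0.1190 × 256.0 = 30.47.

30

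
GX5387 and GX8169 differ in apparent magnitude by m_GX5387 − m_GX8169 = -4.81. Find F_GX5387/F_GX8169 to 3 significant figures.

83.9

F_GX5387/F_GX8169 = 10^(−(m_GX5387 − m_GX8169)/2.5) = 10^(4.81/2.5) = 10^1.924 = 83.95.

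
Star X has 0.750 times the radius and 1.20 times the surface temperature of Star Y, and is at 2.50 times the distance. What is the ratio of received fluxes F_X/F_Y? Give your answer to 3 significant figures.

L_X/L_Y = (R_X/R_Y)²(T_X/T_Y)⁴ = (0.750)² × (1.20)⁴ = 1.166.
F_X/F_Y = (L_X/L_Y)/(d_X/d_Y)² = 1.166 / (2.50)² = 0.1866.

0.187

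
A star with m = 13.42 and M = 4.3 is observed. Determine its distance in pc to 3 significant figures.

667 pc

m − M = 5 log₁₀(d/10 pc)
13.42 − (4.3) = 9.12 = 5 log₁₀(d/10)
d = 10 × 10^(9.12/5) = 10 × 10^1.824 = 666.8 pc.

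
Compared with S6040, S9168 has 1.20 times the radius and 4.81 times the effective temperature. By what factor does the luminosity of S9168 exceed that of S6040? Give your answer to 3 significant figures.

771

From the Stefan–Boltzmann law, L ∝ R²T⁴, so
L_S9168/L_S6040 = (R_S9168/R_S6040)² (T_S9168/T_S6040)⁴ = (1.20)² × (4.81)⁴ = 1.440 × 535.3 = 770.8.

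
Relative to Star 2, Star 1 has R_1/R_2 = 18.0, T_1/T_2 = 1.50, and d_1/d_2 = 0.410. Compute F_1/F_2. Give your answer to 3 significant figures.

L_1/L_2 = (R_1/R_2)²(T_1/T_2)⁴ = (18.0)² × (1.50)⁴ = 1640.
F_1/F_2 = (L_1/L_2)/(d_1/d_2)² = 1640 / (0.410)² = 9758.

9.76×10^3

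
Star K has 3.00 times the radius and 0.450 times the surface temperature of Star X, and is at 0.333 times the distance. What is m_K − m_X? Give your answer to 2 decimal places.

L_K/L_X = (3.00)²(0.450)⁴ = 0.3691.
F_K/F_X = (L_K/L_X)/(d_K/d_X)² = 0.3691/0.1109 = 3.328.
m_K − m_X = −2.5 log₁₀(3.328) = -1.31.

-1.31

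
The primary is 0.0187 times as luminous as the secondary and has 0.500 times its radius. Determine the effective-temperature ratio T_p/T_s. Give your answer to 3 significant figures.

0.523

L ∝ R²T⁴ gives T ∝ (L/R²)^(1/4), so
T_p/T_s = (0.0187 / 0.500²)^(1/4) = (0.07480)^(1/4) = 0.5230.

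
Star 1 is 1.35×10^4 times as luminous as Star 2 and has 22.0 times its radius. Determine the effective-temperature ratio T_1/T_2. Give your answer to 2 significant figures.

2.3

L ∝ R²T⁴ gives T ∝ (L/R²)^(1/4), so
T_1/T_2 = (1.35×10^4 / 22.0²)^(1/4) = (27.89)^(1/4) = 2.298.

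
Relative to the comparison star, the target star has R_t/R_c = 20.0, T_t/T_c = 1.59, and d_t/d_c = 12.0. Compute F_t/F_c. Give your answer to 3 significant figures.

17.8

L_t/L_c = (R_t/R_c)²(T_t/T_c)⁴ = (20.0)² × (1.59)⁴ = 2557.
F_t/F_c = (L_t/L_c)/(d_t/d_c)² = 2557 / (12.0)² = 17.75.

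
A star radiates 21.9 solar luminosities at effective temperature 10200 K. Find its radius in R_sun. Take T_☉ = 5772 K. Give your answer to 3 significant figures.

1.50 R_sun

R/R_☉ = √(L/L_☉) / (T/T_☉)² = √(21.9) / (1.767)²
       = 4.680 / 3.123 = 1.499.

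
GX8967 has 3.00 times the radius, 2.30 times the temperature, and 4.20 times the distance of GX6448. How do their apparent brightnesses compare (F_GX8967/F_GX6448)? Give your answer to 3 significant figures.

L_GX8967/L_GX6448 = (R_GX8967/R_GX6448)²(T_GX8967/T_GX6448)⁴ = (3.00)² × (2.30)⁴ = 251.9.
F_GX8967/F_GX6448 = (L_GX8967/L_GX6448)/(d_GX8967/d_GX6448)² = 251.9 / (4.20)² = 14.28.

14.3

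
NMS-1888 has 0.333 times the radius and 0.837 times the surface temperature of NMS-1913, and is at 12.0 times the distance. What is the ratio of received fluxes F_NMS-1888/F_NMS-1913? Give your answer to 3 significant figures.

L_NMS-1888/L_NMS-1913 = (R_NMS-1888/R_NMS-1913)²(T_NMS-1888/T_NMS-1913)⁴ = (0.333)² × (0.837)⁴ = 0.05442.
F_NMS-1888/F_NMS-1913 = (L_NMS-1888/L_NMS-1913)/(d_NMS-1888/d_NMS-1913)² = 0.05442 / (12.0)² = 3.779×10^-4.

3.78×10^-4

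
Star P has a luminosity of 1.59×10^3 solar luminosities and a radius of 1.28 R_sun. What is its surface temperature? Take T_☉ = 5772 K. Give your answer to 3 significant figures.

T/T_☉ = (L/L_☉)^(1/4) / (R/R_☉)^(1/2)
T = 5772 × (1.59×10^3)^(1/4) / √(1.28) = 5772 × 6.315 / 1.131 = 3.222×10^4 K.

3.22×10^4 K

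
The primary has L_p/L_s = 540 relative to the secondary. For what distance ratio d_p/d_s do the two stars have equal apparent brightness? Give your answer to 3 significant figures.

23.2

Equal flux requires L_p/d_p² = L_s/d_s², so d_p/d_s = √(L_p/L_s)
= √(540) = 23.24.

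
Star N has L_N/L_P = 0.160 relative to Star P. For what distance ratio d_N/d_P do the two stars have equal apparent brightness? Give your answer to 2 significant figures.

Equal flux requires L_N/d_N² = L_P/d_P², so d_N/d_P = √(L_N/L_P)
= √(0.160) = 0.4000.

0.40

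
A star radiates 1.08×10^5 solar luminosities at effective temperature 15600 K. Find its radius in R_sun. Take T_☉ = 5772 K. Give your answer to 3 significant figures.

R/R_☉ = √(L/L_☉) / (T/T_☉)² = √(1.08×10^5) / (2.703)²
       = 328.6 / 7.305 = 44.99.

45.0 R_sun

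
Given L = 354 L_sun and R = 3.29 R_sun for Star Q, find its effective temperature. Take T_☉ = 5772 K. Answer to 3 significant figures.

T/T_☉ = (L/L_☉)^(1/4) / (R/R_☉)^(1/2)
T = 5772 × (354)^(1/4) / √(3.29) = 5772 × 4.338 / 1.814 = 1.380×10^4 K.

1.38×10^4 K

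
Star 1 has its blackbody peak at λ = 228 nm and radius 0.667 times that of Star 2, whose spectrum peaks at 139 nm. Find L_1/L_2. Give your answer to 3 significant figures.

Wien's law gives T ∝ 1/λ_max, so T_1/T_2 = λ_2/λ_1 = 139/228 = 0.6096.
Then L ∝ R²T⁴ gives L_1/L_2 = (0.667)² × (0.6096)⁴ = 0.4449 × 0.1381 = 0.06146.

0.0615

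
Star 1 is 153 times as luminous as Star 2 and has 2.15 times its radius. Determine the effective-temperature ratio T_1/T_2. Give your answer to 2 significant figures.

2.4

L ∝ R²T⁴ gives T ∝ (L/R²)^(1/4), so
T_1/T_2 = (153 / 2.15²)^(1/4) = (33.10)^(1/4) = 2.399.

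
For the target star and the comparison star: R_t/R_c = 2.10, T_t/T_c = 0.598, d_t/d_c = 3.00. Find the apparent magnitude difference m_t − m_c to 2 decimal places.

L_t/L_c = (2.10)²(0.598)⁴ = 0.5640.
F_t/F_c = (L_t/L_c)/(d_t/d_c)² = 0.5640/9.000 = 0.06266.
m_t − m_c = −2.5 log₁₀(0.06266) = 3.01.

3.01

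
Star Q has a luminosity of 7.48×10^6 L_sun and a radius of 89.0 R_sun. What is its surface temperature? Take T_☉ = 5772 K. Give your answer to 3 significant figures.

T/T_☉ = (L/L_☉)^(1/4) / (R/R_☉)^(1/2)
T = 5772 × (7.48×10^6)^(1/4) / √(89.0) = 5772 × 52.30 / 9.434 = 3.200×10^4 K.

3.20×10^4 K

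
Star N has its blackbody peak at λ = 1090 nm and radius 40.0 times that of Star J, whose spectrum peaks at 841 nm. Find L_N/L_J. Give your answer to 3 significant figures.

Wien's law gives T ∝ 1/λ_max, so T_N/T_J = λ_J/λ_N = 841/1090 = 0.7716.
Then L ∝ R²T⁴ gives L_N/L_J = (40.0)² × (0.7716)⁴ = 1600 × 0.3544 = 567.0.

567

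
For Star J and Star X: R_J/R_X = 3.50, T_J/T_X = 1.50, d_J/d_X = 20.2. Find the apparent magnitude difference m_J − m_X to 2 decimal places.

2.05

L_J/L_X = (3.50)²(1.50)⁴ = 62.02.
F_J/F_X = (L_J/L_X)/(d_J/d_X)² = 62.02/408.0 = 0.1520.
m_J − m_X = −2.5 log₁₀(0.1520) = 2.05.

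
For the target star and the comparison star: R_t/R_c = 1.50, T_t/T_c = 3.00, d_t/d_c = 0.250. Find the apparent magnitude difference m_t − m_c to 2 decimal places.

L_t/L_c = (1.50)²(3.00)⁴ = 182.2.
F_t/F_c = (L_t/L_c)/(d_t/d_c)² = 182.2/0.06250 = 2916.
m_t − m_c = −2.5 log₁₀(2916) = -8.66.

-8.66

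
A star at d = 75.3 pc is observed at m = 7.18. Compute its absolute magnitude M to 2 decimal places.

2.80

M = m − 5 log₁₀(d/10 pc) = 7.18 − 5 log₁₀(75.3/10)
  = 7.18 − 5 × 0.877 = 7.18 − 4.38 = 2.80.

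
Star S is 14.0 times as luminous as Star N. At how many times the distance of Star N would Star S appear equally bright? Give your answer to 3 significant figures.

Equal flux requires L_S/d_S² = L_N/d_N², so d_S/d_N = √(L_S/L_N)
= √(14.0) = 3.742.

3.74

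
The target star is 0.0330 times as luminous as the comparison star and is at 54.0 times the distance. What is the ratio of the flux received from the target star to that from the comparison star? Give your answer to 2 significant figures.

F = L/(4πd²), so F_t/F_c = (L_t/L_c) / (d_t/d_c)²
= 0.0330 / (54.0)² = 0.0330 / 2916 = 1.132×10^-5.

1.1×10^-5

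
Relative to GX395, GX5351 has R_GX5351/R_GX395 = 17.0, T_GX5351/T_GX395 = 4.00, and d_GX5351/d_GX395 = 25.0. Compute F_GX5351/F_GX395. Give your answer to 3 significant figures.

L_GX5351/L_GX395 = (R_GX5351/R_GX395)²(T_GX5351/T_GX395)⁴ = (17.0)² × (4.00)⁴ = 7.398×10^4.
F_GX5351/F_GX395 = (L_GX5351/L_GX395)/(d_GX5351/d_GX395)² = 7.398×10^4 / (25.0)² = 118.4.

118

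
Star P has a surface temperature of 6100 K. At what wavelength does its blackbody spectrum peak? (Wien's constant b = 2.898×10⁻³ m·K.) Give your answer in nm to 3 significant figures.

λ_max = b/T = 2.898×10⁻³ / 6100 = 4.75×10^-7 m = 475.1 nm.

475 nm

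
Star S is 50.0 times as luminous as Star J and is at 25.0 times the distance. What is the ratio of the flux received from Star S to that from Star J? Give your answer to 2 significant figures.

0.080

F = L/(4πd²), so F_S/F_J = (L_S/L_J) / (d_S/d_J)²
= 50.0 / (25.0)² = 50.0 / 625.0 = 0.08000.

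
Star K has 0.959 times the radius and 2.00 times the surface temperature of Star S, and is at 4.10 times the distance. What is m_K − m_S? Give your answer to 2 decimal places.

L_K/L_S = (0.959)²(2.00)⁴ = 14.71.
F_K/F_S = (L_K/L_S)/(d_K/d_S)² = 14.71/16.81 = 0.8754.
m_K − m_S = −2.5 log₁₀(0.8754) = 0.14.

0.14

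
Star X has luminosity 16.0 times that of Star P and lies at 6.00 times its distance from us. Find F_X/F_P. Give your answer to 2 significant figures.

0.44

F = L/(4πd²), so F_X/F_P = (L_X/L_P) / (d_X/d_P)²
= 16.0 / (6.00)² = 16.0 / 36.00 = 0.4444.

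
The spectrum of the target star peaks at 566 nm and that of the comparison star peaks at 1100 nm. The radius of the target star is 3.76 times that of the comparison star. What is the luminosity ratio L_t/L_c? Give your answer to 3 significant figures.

202

Wien's law gives T ∝ 1/λ_max, so T_t/T_c = λ_c/λ_t = 1100/566 = 1.943.
Then L ∝ R²T⁴ gives L_t/L_c = (3.76)² × (1.943)⁴ = 14.14 × 14.27 = 201.7.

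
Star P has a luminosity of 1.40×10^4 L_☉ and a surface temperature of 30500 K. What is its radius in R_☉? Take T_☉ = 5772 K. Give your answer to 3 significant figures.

R/R_☉ = √(L/L_☉) / (T/T_☉)² = √(1.40×10^4) / (5.284)²
       = 118.3 / 27.92 = 4.238.

4.24 R_☉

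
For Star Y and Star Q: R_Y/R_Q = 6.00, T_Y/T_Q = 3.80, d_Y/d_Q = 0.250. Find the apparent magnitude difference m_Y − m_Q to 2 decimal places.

L_Y/L_Q = (6.00)²(3.80)⁴ = 7506.
F_Y/F_Q = (L_Y/L_Q)/(d_Y/d_Q)² = 7506/0.06250 = 1.201×10^5.
m_Y − m_Q = −2.5 log₁₀(1.201×10^5) = -12.70.

-12.70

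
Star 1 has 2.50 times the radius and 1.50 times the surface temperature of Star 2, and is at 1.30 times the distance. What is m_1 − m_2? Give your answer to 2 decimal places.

-3.18

L_1/L_2 = (2.50)²(1.50)⁴ = 31.64.
F_1/F_2 = (L_1/L_2)/(d_1/d_2)² = 31.64/1.690 = 18.72.
m_1 − m_2 = −2.5 log₁₀(18.72) = -3.18.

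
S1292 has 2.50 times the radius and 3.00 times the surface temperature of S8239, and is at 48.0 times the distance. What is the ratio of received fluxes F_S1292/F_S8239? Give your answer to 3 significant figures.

0.220

L_S1292/L_S8239 = (R_S1292/R_S8239)²(T_S1292/T_S8239)⁴ = (2.50)² × (3.00)⁴ = 506.2.
F_S1292/F_S8239 = (L_S1292/L_S8239)/(d_S1292/d_S8239)² = 506.2 / (48.0)² = 0.2197.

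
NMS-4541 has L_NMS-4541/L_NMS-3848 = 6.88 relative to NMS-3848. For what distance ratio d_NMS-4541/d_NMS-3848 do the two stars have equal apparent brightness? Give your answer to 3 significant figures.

Equal flux requires L_NMS-4541/d_NMS-4541² = L_NMS-3848/d_NMS-3848², so d_NMS-4541/d_NMS-3848 = √(L_NMS-4541/L_NMS-3848)
= √(6.88) = 2.623.

2.62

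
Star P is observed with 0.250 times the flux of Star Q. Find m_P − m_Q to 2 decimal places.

1.51

m_P − m_Q = −2.5 log₁₀(F_P/F_Q) = −2.5 log₁₀(0.250) = −2.5 × (-0.602) = 1.505.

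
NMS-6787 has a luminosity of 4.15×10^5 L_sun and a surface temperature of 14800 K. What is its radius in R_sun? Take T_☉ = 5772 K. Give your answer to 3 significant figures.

98.0 R_sun

R/R_☉ = √(L/L_☉) / (T/T_☉)² = √(4.15×10^5) / (2.564)²
       = 644.2 / 6.575 = 97.98.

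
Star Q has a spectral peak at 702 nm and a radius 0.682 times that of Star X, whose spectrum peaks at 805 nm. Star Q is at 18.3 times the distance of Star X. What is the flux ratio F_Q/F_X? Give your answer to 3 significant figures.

Wien's law: T_Q/T_X = λ_X/λ_Q = 805/702 = 1.147.
L_Q/L_X = (R_Q/R_X)²(T_Q/T_X)⁴ = (0.682)²(1.147)⁴ = 0.8043.
F_Q/F_X = (L_Q/L_X)/(d_Q/d_X)² = 0.8043/(18.3)² = 0.002402.

0.00240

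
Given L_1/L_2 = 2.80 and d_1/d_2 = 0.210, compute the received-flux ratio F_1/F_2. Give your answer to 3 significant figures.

63.5

F = L/(4πd²), so F_1/F_2 = (L_1/L_2) / (d_1/d_2)²
= 2.80 / (0.210)² = 2.80 / 0.04410 = 63.49.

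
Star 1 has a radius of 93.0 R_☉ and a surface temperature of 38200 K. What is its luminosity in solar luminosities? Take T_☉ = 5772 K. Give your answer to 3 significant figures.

1.66×10^7 solar luminosities

L/L_☉ = (R/R_☉)² (T/T_☉)⁴ = (93.0)² × (38200/5772)⁴
       = 8649 × (6.618)⁴ = 8649 × 1918 = 1.659×10^7.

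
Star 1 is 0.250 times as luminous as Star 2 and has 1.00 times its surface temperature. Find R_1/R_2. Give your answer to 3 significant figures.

0.500

L ∝ R²T⁴ gives R ∝ √L / T², so
R_1/R_2 = √(0.250) / (1.00)² = 0.5000 / 1.000 = 0.5000.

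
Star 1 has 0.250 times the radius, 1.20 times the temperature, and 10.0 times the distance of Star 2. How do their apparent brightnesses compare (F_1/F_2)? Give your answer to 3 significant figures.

0.00130

L_1/L_2 = (R_1/R_2)²(T_1/T_2)⁴ = (0.250)² × (1.20)⁴ = 0.1296.
F_1/F_2 = (L_1/L_2)/(d_1/d_2)² = 0.1296 / (10.0)² = 0.001296.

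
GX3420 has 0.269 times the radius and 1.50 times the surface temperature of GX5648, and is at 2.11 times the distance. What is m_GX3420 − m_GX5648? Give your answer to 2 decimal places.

2.71

L_GX3420/L_GX5648 = (0.269)²(1.50)⁴ = 0.3663.
F_GX3420/F_GX5648 = (L_GX3420/L_GX5648)/(d_GX3420/d_GX5648)² = 0.3663/4.452 = 0.08228.
m_GX3420 − m_GX5648 = −2.5 log₁₀(0.08228) = 2.71.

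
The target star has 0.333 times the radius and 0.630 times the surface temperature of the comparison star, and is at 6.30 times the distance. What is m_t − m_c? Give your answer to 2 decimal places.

8.39

L_t/L_c = (0.333)²(0.630)⁴ = 0.01747.
F_t/F_c = (L_t/L_c)/(d_t/d_c)² = 0.01747/39.69 = 4.401×10^-4.
m_t − m_c = −2.5 log₁₀(4.401×10^-4) = 8.39.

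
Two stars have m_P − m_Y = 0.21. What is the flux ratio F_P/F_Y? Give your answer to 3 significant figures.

F_P/F_Y = 10^(−(m_P − m_Y)/2.5) = 10^(-0.21/2.5) = 10^-0.084 = 0.8241.

0.824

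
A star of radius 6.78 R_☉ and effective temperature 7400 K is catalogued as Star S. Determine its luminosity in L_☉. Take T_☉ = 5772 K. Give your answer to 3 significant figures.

124 L_☉

L/L_☉ = (R/R_☉)² (T/T_☉)⁴ = (6.78)² × (7400/5772)⁴
       = 45.97 × (1.282)⁴ = 45.97 × 2.702 = 124.2.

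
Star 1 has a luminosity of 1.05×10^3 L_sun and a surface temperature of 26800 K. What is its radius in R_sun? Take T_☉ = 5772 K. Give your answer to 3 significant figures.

1.50 R_sun

R/R_☉ = √(L/L_☉) / (T/T_☉)² = √(1.05×10^3) / (4.643)²
       = 32.40 / 21.56 = 1.503.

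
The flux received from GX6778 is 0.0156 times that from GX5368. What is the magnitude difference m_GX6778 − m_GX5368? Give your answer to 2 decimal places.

m_GX6778 − m_GX5368 = −2.5 log₁₀(F_GX6778/F_GX5368) = −2.5 log₁₀(0.0156) = −2.5 × (-1.807) = 4.517.

4.52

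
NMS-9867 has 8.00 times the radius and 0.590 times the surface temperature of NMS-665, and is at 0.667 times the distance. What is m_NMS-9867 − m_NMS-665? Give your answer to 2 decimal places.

-3.10

L_NMS-9867/L_NMS-665 = (8.00)²(0.590)⁴ = 7.755.
F_NMS-9867/F_NMS-665 = (L_NMS-9867/L_NMS-665)/(d_NMS-9867/d_NMS-665)² = 7.755/0.4449 = 17.43.
m_NMS-9867 − m_NMS-665 = −2.5 log₁₀(17.43) = -3.10.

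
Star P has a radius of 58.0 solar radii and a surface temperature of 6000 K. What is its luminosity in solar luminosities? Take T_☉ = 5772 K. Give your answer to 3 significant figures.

L/L_☉ = (R/R_☉)² (T/T_☉)⁴ = (58.0)² × (6000/5772)⁴
       = 3364 × (1.040)⁴ = 3364 × 1.168 = 3928.

3.93×10^3 solar luminosities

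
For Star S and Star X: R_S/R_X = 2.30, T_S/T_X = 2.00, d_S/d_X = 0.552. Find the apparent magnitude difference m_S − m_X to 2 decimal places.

L_S/L_X = (2.30)²(2.00)⁴ = 84.64.
F_S/F_X = (L_S/L_X)/(d_S/d_X)² = 84.64/0.3047 = 277.8.
m_S − m_X = −2.5 log₁₀(277.8) = -6.11.

-6.11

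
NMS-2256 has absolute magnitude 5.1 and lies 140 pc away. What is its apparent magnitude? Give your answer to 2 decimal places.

m = M + 5 log₁₀(d/10 pc) = 5.1 + 5 log₁₀(140/10)
  = 5.1 + 5 × 1.146 = 5.1 + 5.73 = 10.83.

10.83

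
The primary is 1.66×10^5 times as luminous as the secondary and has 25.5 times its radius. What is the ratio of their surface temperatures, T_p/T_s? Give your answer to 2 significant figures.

4.0

L ∝ R²T⁴ gives T ∝ (L/R²)^(1/4), so
T_p/T_s = (1.66×10^5 / 25.5²)^(1/4) = (255.3)^(1/4) = 3.997.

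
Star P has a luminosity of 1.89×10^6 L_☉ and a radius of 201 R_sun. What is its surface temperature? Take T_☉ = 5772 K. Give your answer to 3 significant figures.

1.51×10^4 K

T/T_☉ = (L/L_☉)^(1/4) / (R/R_☉)^(1/2)
T = 5772 × (1.89×10^6)^(1/4) / √(201) = 5772 × 37.08 / 14.18 = 1.510×10^4 K.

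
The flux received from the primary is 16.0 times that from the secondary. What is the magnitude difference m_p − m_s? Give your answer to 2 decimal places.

-3.01

m_p − m_s = −2.5 log₁₀(F_p/F_s) = −2.5 log₁₀(16.0) = −2.5 × (1.204) = -3.010.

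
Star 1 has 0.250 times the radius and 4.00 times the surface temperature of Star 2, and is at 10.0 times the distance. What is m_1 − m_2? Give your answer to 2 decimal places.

L_1/L_2 = (0.250)²(4.00)⁴ = 16.00.
F_1/F_2 = (L_1/L_2)/(d_1/d_2)² = 16.00/100.0 = 0.1600.
m_1 − m_2 = −2.5 log₁₀(0.1600) = 1.99.

1.99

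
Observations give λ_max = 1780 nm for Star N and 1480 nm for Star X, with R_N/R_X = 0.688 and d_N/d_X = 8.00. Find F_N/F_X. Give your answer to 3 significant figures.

Wien's law: T_N/T_X = λ_X/λ_N = 1480/1780 = 0.8315.
L_N/L_X = (R_N/R_X)²(T_N/T_X)⁴ = (0.688)²(0.8315)⁴ = 0.2262.
F_N/F_X = (L_N/L_X)/(d_N/d_X)² = 0.2262/(8.00)² = 0.003535.

0.00353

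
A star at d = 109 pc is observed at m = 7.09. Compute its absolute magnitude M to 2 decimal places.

1.90

M = m − 5 log₁₀(d/10 pc) = 7.09 − 5 log₁₀(109/10)
  = 7.09 − 5 × 1.037 = 7.09 − 5.19 = 1.90.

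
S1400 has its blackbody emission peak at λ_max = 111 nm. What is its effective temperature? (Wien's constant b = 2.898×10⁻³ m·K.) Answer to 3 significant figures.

T = b/λ_max = 2.898×10⁻³ / (111×10⁻⁹) = 2.611×10^4 K.

2.61×10^4 K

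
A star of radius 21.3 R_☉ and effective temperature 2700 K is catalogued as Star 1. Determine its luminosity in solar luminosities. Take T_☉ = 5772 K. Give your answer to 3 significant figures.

21.7 solar luminosities

L/L_☉ = (R/R_☉)² (T/T_☉)⁴ = (21.3)² × (2700/5772)⁴
       = 453.7 × (0.4678)⁴ = 453.7 × 0.04788 = 21.72.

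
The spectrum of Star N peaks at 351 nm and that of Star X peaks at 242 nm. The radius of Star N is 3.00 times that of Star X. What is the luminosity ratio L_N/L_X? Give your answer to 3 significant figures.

2.03

Wien's law gives T ∝ 1/λ_max, so T_N/T_X = λ_X/λ_N = 242/351 = 0.6895.
Then L ∝ R²T⁴ gives L_N/L_X = (3.00)² × (0.6895)⁴ = 9.000 × 0.2260 = 2.034.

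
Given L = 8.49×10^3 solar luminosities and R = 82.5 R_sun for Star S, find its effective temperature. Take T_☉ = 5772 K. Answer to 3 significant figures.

6.10×10^3 K

T/T_☉ = (L/L_☉)^(1/4) / (R/R_☉)^(1/2)
T = 5772 × (8.49×10^3)^(1/4) / √(82.5) = 5772 × 9.599 / 9.083 = 6100 K.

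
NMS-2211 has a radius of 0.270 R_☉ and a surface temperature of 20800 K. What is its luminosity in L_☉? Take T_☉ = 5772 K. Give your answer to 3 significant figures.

L/L_☉ = (R/R_☉)² (T/T_☉)⁴ = (0.270)² × (20800/5772)⁴
       = 0.07290 × (3.604)⁴ = 0.07290 × 168.6 = 12.29.

12.3 L_☉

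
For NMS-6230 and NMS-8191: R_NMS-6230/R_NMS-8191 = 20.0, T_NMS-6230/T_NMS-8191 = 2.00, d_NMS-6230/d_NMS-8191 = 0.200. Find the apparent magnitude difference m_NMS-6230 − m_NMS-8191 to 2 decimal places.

-13.01

L_NMS-6230/L_NMS-8191 = (20.0)²(2.00)⁴ = 6400.
F_NMS-6230/F_NMS-8191 = (L_NMS-6230/L_NMS-8191)/(d_NMS-6230/d_NMS-8191)² = 6400/0.04000 = 1.600×10^5.
m_NMS-6230 − m_NMS-8191 = −2.5 log₁₀(1.600×10^5) = -13.01.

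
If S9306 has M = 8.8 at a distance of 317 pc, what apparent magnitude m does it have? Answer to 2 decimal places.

m = M + 5 log₁₀(d/10 pc) = 8.8 + 5 log₁₀(317/10)
  = 8.8 + 5 × 1.501 = 8.8 + 7.51 = 16.31.

16.31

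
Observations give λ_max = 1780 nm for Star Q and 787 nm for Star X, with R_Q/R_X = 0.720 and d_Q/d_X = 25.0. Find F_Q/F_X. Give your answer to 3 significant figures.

3.17×10^-5

Wien's law: T_Q/T_X = λ_X/λ_Q = 787/1780 = 0.4421.
L_Q/L_X = (R_Q/R_X)²(T_Q/T_X)⁴ = (0.720)²(0.4421)⁴ = 0.01981.
F_Q/F_X = (L_Q/L_X)/(d_Q/d_X)² = 0.01981/(25.0)² = 3.170×10^-5.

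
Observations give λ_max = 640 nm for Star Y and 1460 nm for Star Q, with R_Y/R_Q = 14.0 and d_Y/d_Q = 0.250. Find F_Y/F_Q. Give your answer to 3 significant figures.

Wien's law: T_Y/T_Q = λ_Q/λ_Y = 1460/640 = 2.281.
L_Y/L_Q = (R_Y/R_Q)²(T_Y/T_Q)⁴ = (14.0)²(2.281)⁴ = 5308.
F_Y/F_Q = (L_Y/L_Q)/(d_Y/d_Q)² = 5308/(0.250)² = 8.493×10^4.

8.49×10^4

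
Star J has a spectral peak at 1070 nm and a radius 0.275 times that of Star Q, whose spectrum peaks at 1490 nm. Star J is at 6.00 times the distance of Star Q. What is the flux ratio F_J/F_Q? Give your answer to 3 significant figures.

Wien's law: T_J/T_Q = λ_Q/λ_J = 1490/1070 = 1.393.
L_J/L_Q = (R_J/R_Q)²(T_J/T_Q)⁴ = (0.275)²(1.393)⁴ = 0.2844.
F_J/F_Q = (L_J/L_Q)/(d_J/d_Q)² = 0.2844/(6.00)² = 0.007899.

0.00790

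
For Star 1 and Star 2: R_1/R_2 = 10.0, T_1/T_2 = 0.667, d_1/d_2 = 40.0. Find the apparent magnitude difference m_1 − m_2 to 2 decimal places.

4.77

L_1/L_2 = (10.0)²(0.667)⁴ = 19.79.
F_1/F_2 = (L_1/L_2)/(d_1/d_2)² = 19.79/1600 = 0.01237.
m_1 − m_2 = −2.5 log₁₀(0.01237) = 4.77.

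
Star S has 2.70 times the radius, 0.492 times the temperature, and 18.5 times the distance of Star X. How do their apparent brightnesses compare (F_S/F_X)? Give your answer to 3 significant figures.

0.00125

L_S/L_X = (R_S/R_X)²(T_S/T_X)⁴ = (2.70)² × (0.492)⁴ = 0.4272.
F_S/F_X = (L_S/L_X)/(d_S/d_X)² = 0.4272 / (18.5)² = 0.001248.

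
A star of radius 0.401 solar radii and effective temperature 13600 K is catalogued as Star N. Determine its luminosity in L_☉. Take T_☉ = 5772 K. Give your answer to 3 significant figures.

L/L_☉ = (R/R_☉)² (T/T_☉)⁴ = (0.401)² × (13600/5772)⁴
       = 0.1608 × (2.356)⁴ = 0.1608 × 30.82 = 4.956.

4.96 L_☉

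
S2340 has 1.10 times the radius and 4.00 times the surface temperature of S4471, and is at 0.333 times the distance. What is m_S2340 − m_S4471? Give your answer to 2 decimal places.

-8.62

L_S2340/L_S4471 = (1.10)²(4.00)⁴ = 309.8.
F_S2340/F_S4471 = (L_S2340/L_S4471)/(d_S2340/d_S4471)² = 309.8/0.1109 = 2793.
m_S2340 − m_S4471 = −2.5 log₁₀(2793) = -8.62.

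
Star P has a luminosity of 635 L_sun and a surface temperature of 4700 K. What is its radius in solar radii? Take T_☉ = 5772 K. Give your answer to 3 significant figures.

38.0 solar radii

R/R_☉ = √(L/L_☉) / (T/T_☉)² = √(635) / (0.8143)²
       = 25.20 / 0.6630 = 38.01.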